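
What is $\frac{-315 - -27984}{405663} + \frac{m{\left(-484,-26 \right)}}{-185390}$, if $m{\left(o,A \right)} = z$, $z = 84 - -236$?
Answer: $\frac{166658125}{2506862119} \approx 0.066481$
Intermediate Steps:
$z = 320$ ($z = 84 + 236 = 320$)
$m{\left(o,A \right)} = 320$
$\frac{-315 - -27984}{405663} + \frac{m{\left(-484,-26 \right)}}{-185390} = \frac{-315 - -27984}{405663} + \frac{320}{-185390} = \left(-315 + 27984\right) \frac{1}{405663} + 320 \left(- \frac{1}{185390}\right) = 27669 \cdot \frac{1}{405663} - \frac{32}{18539} = \frac{9223}{135221} - \frac{32}{18539} = \frac{166658125}{2506862119}$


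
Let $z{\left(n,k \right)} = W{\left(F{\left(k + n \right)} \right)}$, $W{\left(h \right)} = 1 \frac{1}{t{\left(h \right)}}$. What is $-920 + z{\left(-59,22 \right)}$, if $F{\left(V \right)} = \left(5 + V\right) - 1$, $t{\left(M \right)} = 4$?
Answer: $- \frac{3679}{4} \approx -919.75$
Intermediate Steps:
$F{\left(V \right)} = 4 + V$
$W{\left(h \right)} = \frac{1}{4}$ ($W{\left(h \right)} = 1 \cdot \frac{1}{4} = \frac{1}{4}$)
$z{\left(n,k \right)} = \frac{1}{4}$
$-920 + z{\left(-59,22 \right)} = -920 + \frac{1}{4} = - \frac{3679}{4}$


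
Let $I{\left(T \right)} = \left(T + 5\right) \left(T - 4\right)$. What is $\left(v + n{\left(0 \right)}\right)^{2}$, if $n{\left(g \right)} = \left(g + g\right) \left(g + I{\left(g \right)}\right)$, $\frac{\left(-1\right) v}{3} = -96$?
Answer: $82944$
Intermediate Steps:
$v = 288$ ($v = \left(-3\right) \left(-96\right) = 288$)
$I{\left(T \right)} = \left(-4 + T\right) \left(5 + T\right)$ ($I{\left(T \right)} = \left(5 + T\right) \left(-4 + T\right) = \left(-4 + T\right) \left(5 + T\right)$)
$n{\left(g \right)} = 2 g \left(-20 + g^{2} + 2 g\right)$ ($n{\left(g \right)} = \left(g + g\right) \left(g + \left(-20 + g + g^{2}\right)\right) = 2 g \left(-20 + g^{2} + 2 g\right)$)
$\left(v + n{\left(0 \right)}\right)^{2} = \left(288 + 2 \cdot 0 \left(-20 + 0^{2} + 2 \cdot 0\right)\right)^{2} = \left(288 + 2 \cdot 0 \left(-20 + 0 + 0\right)\right)^{2} = \left(288 + 2 \cdot 0 \left(-20\right)\right)^{2} = \left(288 + 0\right)^{2} = 288^{2} = 82944$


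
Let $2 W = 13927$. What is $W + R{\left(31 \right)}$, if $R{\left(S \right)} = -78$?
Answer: $\frac{13771}{2} \approx 6885.5$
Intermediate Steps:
$W = \frac{13927}{2}$ ($W = \frac{1}{2} \cdot 13927 = \frac{13927}{2} \approx 6963.5$)
$W + R{\left(31 \right)} = \frac{13927}{2} - 78 = \frac{13771}{2}$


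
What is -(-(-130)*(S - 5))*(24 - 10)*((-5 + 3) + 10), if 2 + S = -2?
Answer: 131040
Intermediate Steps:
S = -4 (S = -2 - 2 = -4)
-(-(-130)*(S - 5))*(24 - 10)*((-5 + 3) + 10) = -(-(-130)*(-4 - 5))*(24 - 10)*((-5 + 3) + 10) = -(-(-130)*(-9))*14*(-2 + 10) = -(-26*45)*14*8 = -(-1170)*112 = -1*(-131040) = 131040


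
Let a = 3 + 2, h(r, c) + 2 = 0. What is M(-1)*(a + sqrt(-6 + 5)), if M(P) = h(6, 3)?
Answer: -10 - 2*I ≈ -10.0 - 2.0*I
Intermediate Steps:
h(r, c) = -2 (h(r, c) = -2 + 0 = -2)
M(P) = -2
a = 5
M(-1)*(a + sqrt(-6 + 5)) = -2*(5 + sqrt(-6 + 5)) = -2*(5 + sqrt(-1)) = -2*(5 + I) = -10 - 2*I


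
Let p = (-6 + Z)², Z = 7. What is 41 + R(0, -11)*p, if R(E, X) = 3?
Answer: 44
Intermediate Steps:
p = 1 (p = (-6 + 7)² = 1² = 1)
41 + R(0, -11)*p = 41 + 3*1 = 41 + 3 = 44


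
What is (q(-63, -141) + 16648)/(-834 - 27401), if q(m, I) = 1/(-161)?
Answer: -2680327/4545835 ≈ -0.58962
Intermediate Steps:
q(m, I) = -1/161
(q(-63, -141) + 16648)/(-834 - 27401) = (-1/161 + 16648)/(-834 - 27401) = (2680327/161)/(-28235) = (2680327/161)*(-1/28235) = -2680327/4545835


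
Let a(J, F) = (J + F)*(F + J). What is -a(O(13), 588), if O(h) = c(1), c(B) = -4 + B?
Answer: -342225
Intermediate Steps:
O(h) = -3 (O(h) = -4 + 1 = -3)
a(J, F) = (F + J)² (a(J, F) = (F + J)*(F + J) = (F + J)²)
-a(O(13), 588) = -(588 - 3)² = -1*585² = -1*342225 = -342225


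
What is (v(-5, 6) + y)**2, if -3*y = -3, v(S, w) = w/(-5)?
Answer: 1/25 ≈ 0.040000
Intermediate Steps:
v(S, w) = -w/5 (v(S, w) = w*(-1/5) = -w/5)
y = 1 (y = -1/3*(-3) = 1)
(v(-5, 6) + y)**2 = (-1/5*6 + 1)**2 = (-6/5 + 1)**2 = (-1/5)**2 = 1/25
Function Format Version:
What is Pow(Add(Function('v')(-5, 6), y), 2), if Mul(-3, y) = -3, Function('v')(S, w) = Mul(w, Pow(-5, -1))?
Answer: Rational(1, 25) ≈ 0.040000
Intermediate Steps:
Function('v')(S, w) = Mul(Rational(-1, 5), w) (Function('v')(S, w) = Mul(w, Rational(-1, 5)) = Mul(Rational(-1, 5), w))
y = 1 (y = Mul(Rational(-1, 3), -3) = 1)
Pow(Add(Function('v')(-5, 6), y), 2) = Pow(Add(Mul(Rational(-1, 5), 6), 1), 2) = Pow(Add(Rational(-6, 5), 1), 2) = Pow(Rational(-1, 5), 2) = Rational(1, 25)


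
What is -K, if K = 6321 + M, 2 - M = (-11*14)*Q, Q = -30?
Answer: -1703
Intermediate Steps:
M = -4618 (M = 2 - (-11*14)*(-30) = 2 - (-154)*(-30) = 2 - 1*4620 = 2 - 4620 = -4618)
K = 1703 (K = 6321 - 4618 = 1703)
-K = -1*1703 = -1703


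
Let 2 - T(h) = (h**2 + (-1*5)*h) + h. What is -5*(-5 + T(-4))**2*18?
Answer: -110250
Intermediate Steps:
T(h) = 2 - h**2 + 4*h (T(h) = 2 - ((h**2 + (-1*5)*h) + h) = 2 - ((h**2 - 5*h) + h) = 2 - (h**2 - 4*h) = 2 + (-h**2 + 4*h) = 2 - h**2 + 4*h)
-5*(-5 + T(-4))**2*18 = -5*(-5 + (2 - 1*(-4)**2 + 4*(-4)))**2*18 = -5*(-5 + (2 - 1*16 - 16))**2*18 = -5*(-5 + (2 - 16 - 16))**2*18 = -5*(-5 - 30)**2*18 = -5*(-35)**2*18 = -5*1225*18 = -6125*18 = -110250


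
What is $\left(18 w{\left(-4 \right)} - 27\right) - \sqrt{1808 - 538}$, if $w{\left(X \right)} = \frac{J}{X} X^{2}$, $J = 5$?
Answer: $-387 - \sqrt{1270} \approx -422.64$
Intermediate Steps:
$w{\left(X \right)} = 5 X$ ($w{\left(X \right)} = \frac{5}{X} X^{2} = 5 X$)
$\left(18 w{\left(-4 \right)} - 27\right) - \sqrt{1808 - 538} = \left(18 \cdot 5 \left(-4\right) - 27\right) - \sqrt{1808 - 538} = \left(18 \left(-20\right) - 27\right) - \sqrt{1270} = \left(-360 - 27\right) - \sqrt{1270} = -387 - \sqrt{1270}$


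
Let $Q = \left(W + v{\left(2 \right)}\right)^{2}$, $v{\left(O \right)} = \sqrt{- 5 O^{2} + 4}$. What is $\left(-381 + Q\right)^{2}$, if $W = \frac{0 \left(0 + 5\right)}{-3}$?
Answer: $157609$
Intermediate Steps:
$v{\left(O \right)} = \sqrt{4 - 5 O^{2}}$
$W = 0$ ($W = 0 \cdot 5 \left(- \frac{1}{3}\right) = 0 \left(- \frac{1}{3}\right) = 0$)
$Q = -16$ ($Q = \left(0 + \sqrt{4 - 5 \cdot 2^{2}}\right)^{2} = \left(0 + \sqrt{4 - 20}\right)^{2} = \left(0 + \sqrt{-16}\right)^{2} = \left(0 + 4 i\right)^{2} = \left(4 i\right)^{2} = -16$)
$\left(-381 + Q\right)^{2} = \left(-381 - 16\right)^{2} = \left(-397\right)^{2} = 157609$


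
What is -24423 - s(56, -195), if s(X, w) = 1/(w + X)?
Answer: -3394796/139 ≈ -24423.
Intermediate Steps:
s(X, w) = 1/(X + w)
-24423 - s(56, -195) = -24423 - 1/(56 - 195) = -24423 - 1/(-139) = -24423 - 1*(-1/139) = -24423 + 1/139 = -3394796/139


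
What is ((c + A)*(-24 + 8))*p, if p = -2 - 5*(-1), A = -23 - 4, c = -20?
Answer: 2256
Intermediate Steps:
A = -27
p = 3 (p = -2 + 5 = 3)
((c + A)*(-24 + 8))*p = ((-20 - 27)*(-24 + 8))*3 = -47*(-16)*3 = 752*3 = 2256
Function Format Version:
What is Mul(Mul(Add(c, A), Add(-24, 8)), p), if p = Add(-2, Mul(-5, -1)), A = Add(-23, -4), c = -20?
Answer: 2256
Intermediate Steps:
A = -27
p = 3 (p = Add(-2, 5) = 3)
Mul(Mul(Add(c, A), Add(-24, 8)), p) = Mul(Mul(Add(-20, -27), Add(-24, 8)), 3) = Mul(Mul(-47, -16), 3) = Mul(752, 3) = 2256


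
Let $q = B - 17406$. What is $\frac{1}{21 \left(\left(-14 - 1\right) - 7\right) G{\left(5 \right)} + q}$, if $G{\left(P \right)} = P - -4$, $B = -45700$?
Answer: $- \frac{1}{67264} \approx -1.4867 \cdot 10^{-5}$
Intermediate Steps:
$G{\left(P \right)} = 4 + P$ ($G{\left(P \right)} = P + 4 = 4 + P$)
$q = -63106$ ($q = -45700 - 17406 = -63106$)
$\frac{1}{21 \left(\left(-14 - 1\right) - 7\right) G{\left(5 \right)} + q} = \frac{1}{21 \left(\left(-14 - 1\right) - 7\right) \left(4 + 5\right) - 63106} = \frac{1}{21 \left(-15 - 7\right) 9 - 63106} = \frac{1}{21 \left(-22\right) 9 - 63106} = \frac{1}{\left(-462\right) 9 - 63106} = \frac{1}{-4158 - 63106} = \frac{1}{-67264} = - \frac{1}{67264}$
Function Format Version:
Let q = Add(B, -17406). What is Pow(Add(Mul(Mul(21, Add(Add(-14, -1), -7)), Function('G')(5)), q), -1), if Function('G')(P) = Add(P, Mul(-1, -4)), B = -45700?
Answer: Rational(-1, 67264) ≈ -1.4867e-5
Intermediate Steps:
Function('G')(P) = Add(4, P) (Function('G')(P) = Add(P, 4) = Add(4, P))
q = -63106 (q = Add(-45700, -17406) = -63106)
Pow(Add(Mul(Mul(21, Add(Add(-14, -1), -7)), Function('G')(5)), q), -1) = Pow(Add(Mul(Mul(21, Add(Add(-14, -1), -7)), Add(4, 5)), -63106), -1) = Pow(Add(Mul(Mul(21, Add(-15, -7)), 9), -63106), -1) = Pow(Add(Mul(Mul(21, -22), 9), -63106), -1) = Pow(Add(Mul(-462, 9), -63106), -1) = Pow(Add(-4158, -63106), -1) = Pow(-67264, -1) = Rational(-1, 67264)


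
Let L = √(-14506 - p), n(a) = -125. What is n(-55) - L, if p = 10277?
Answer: -125 - I*√24783 ≈ -125.0 - 157.43*I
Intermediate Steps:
L = I*√24783 (L = √(-14506 - 1*10277) = √(-14506 - 10277) = √(-24783) = I*√24783 ≈ 157.43*I)
n(-55) - L = -125 - I*√24783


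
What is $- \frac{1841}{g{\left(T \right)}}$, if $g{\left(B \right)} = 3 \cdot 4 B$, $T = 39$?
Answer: $- \frac{1841}{468} \approx -3.9338$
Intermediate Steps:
$g{\left(B \right)} = 12 B$
$- \frac{1841}{g{\left(T \right)}} = - \frac{1841}{12 \cdot 39} = - \frac{1841}{468}$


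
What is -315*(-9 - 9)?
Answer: 5670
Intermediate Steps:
-315*(-9 - 9) = -315*(-18) = -21*(-270) = 5670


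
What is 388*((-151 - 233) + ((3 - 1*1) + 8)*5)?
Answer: -129592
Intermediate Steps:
388*((-151 - 233) + ((3 - 1*1) + 8)*5) = 388*(-384 + ((3 - 1) + 8)*5) = 388*(-384 + (2 + 8)*5) = 388*(-384 + 10*5) = 388*(-384 + 50) = 388*(-334) = -129592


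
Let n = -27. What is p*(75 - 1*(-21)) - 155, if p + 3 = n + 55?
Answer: 2245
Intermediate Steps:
p = 25 (p = -3 + (-27 + 55) = -3 + 28 = 25)
p*(75 - 1*(-21)) - 155 = 25*(75 - 1*(-21)) - 155 = 25*(75 + 21) - 155 = 25*96 - 155 = 2400 - 155 = 2245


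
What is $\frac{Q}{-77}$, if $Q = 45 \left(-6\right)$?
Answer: $\frac{270}{77} \approx 3.5065$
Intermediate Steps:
$Q = -270$
$\frac{Q}{-77} = - \frac{270}{-77} = \left(-270\right) \left(- \frac{1}{77}\right) = \frac{270}{77}$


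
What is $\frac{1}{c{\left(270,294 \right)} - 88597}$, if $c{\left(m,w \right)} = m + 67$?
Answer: $- \frac{1}{88260} \approx -1.133 \cdot 10^{-5}$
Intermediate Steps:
$c{\left(m,w \right)} = 67 + m$
$\frac{1}{c{\left(270,294 \right)} - 88597} = \frac{1}{\left(67 + 270\right) - 88597} = \frac{1}{337 - 88597} = \frac{1}{-88260} = - \frac{1}{88260}$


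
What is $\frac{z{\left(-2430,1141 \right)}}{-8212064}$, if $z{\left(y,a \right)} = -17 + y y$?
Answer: $- \frac{5904883}{8212064} \approx -0.71905$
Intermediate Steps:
$z{\left(y,a \right)} = -17 + y^{2}$
$\frac{z{\left(-2430,1141 \right)}}{-8212064} = \frac{-17 + \left(-2430\right)^{2}}{-8212064} = \left(-17 + 5904900\right) \left(- \frac{1}{8212064}\right) = 5904883 \left(- \frac{1}{8212064}\right) = - \frac{5904883}{8212064}$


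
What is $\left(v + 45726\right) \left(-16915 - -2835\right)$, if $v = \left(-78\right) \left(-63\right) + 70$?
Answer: $-713996800$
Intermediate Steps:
$v = 4984$ ($v = 4914 + 70 = 4984$)
$\left(v + 45726\right) \left(-16915 - -2835\right) = \left(4984 + 45726\right) \left(-16915 - -2835\right) = 50710 \left(-16915 + \left(-2380 + 5215\right)\right) = 50710 \left(-16915 + 2835\right) = 50710 \left(-14080\right) = -713996800$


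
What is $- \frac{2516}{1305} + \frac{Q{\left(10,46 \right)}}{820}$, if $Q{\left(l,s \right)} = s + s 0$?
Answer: $- \frac{200309}{107010} \approx -1.8719$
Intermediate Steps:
$Q{\left(l,s \right)} = s$ ($Q{\left(l,s \right)} = s + 0 = s$)
$- \frac{2516}{1305} + \frac{Q{\left(10,46 \right)}}{820} = - \frac{2516}{1305} + \frac{46}{820} = \left(-2516\right) \frac{1}{1305} + 46 \cdot \frac{1}{820} = - \frac{2516}{1305} + \frac{23}{410} = - \frac{200309}{107010}$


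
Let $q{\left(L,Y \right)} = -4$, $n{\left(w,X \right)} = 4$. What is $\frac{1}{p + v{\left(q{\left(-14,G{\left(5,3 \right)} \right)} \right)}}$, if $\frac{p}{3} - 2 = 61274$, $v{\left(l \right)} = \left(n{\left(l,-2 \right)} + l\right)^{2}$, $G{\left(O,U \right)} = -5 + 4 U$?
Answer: $\frac{1}{183828} \approx 5.4399 \cdot 10^{-6}$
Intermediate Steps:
$v{\left(l \right)} = \left(4 + l\right)^{2}$
$p = 183828$ ($p = 6 + 3 \cdot 61274 = 6 + 183822 = 183828$)
$\frac{1}{p + v{\left(q{\left(-14,G{\left(5,3 \right)} \right)} \right)}} = \frac{1}{183828 + \left(4 - 4\right)^{2}} = \frac{1}{183828 + 0^{2}} = \frac{1}{183828 + 0} = \frac{1}{183828}$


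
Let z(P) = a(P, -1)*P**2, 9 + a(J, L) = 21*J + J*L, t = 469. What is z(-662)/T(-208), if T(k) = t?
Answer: -5806294756/469 ≈ -1.2380e+7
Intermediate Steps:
a(J, L) = -9 + 21*J + J*L (a(J, L) = -9 + (21*J + J*L) = -9 + 21*J + J*L)
T(k) = 469
z(P) = P**2*(-9 + 20*P) (z(P) = (-9 + 21*P + P*(-1))*P**2 = (-9 + 21*P - P)*P**2 = (-9 + 20*P)*P**2 = P**2*(-9 + 20*P))
z(-662)/T(-208) = ((-662)**2*(-9 + 20*(-662)))/469 = (438244*(-9 - 13240))*(1/469) = (438244*(-13249))*(1/469) = -5806294756*1/469 = -5806294756/469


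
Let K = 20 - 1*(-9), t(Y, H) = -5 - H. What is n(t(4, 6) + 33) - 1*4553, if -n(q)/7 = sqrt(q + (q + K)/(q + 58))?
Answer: -4553 - 7*sqrt(9055)/20 ≈ -4586.3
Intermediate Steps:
K = 29 (K = 20 + 9 = 29)
n(q) = -7*sqrt(q + (29 + q)/(58 + q)) (n(q) = -7*sqrt(q + (q + 29)/(q + 58)) = -7*sqrt(q + (29 + q)/(58 + q)))
n(t(4, 6) + 33) - 1*4553 = -7*sqrt(29 + ((-5 - 1*6) + 33) + ((-5 - 1*6) + 33)*(58 + ((-5 - 1*6) + 33)))/sqrt(58 + ((-5 - 1*6) + 33)) - 1*4553 = -7*sqrt(29 + ((-5 - 6) + 33) + ((-5 - 6) + 33)*(58 + ((-5 - 6) + 33)))/sqrt(58 + ((-5 - 6) + 33)) - 4553 = -7*sqrt(29 + (-11 + 33) + (-11 + 33)*(58 + (-11 + 33)))/sqrt(58 + (-11 + 33)) - 4553 = -7*sqrt(29 + 22 + 22*(58 + 22))/sqrt(58 + 22) - 4553 = -7*sqrt(5)*sqrt(29 + 22 + 22*80)/20 - 4553 = -7*sqrt(5)*sqrt(29 + 22 + 1760)/20 - 4553 = -7*sqrt(9055)/20 - 4553 = -4553 - 7*sqrt(9055)/20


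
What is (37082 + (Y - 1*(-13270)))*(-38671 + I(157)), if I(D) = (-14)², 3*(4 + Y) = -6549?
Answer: -1853148375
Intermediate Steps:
Y = -2187 (Y = -4 + (⅓)*(-6549) = -4 - 2183 = -2187)
I(D) = 196
(37082 + (Y - 1*(-13270)))*(-38671 + I(157)) = (37082 + (-2187 - 1*(-13270)))*(-38671 + 196) = (37082 + (-2187 + 13270))*(-38475) = (37082 + 11083)*(-38475) = 48165*(-38475) = -1853148375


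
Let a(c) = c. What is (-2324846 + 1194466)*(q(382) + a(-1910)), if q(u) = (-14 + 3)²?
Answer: 2022249820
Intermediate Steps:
q(u) = 121 (q(u) = (-11)² = 121)
(-2324846 + 1194466)*(q(382) + a(-1910)) = (-2324846 + 1194466)*(121 - 1910) = -1130380*(-1789) = 2022249820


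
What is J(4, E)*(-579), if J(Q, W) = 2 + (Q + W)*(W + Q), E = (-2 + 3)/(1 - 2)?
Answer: -6369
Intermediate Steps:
E = -1 (E = 1/(-1) = 1*(-1) = -1)
J(Q, W) = 2 + (Q + W)² (J(Q, W) = 2 + (Q + W)*(Q + W) = 2 + (Q + W)²)
J(4, E)*(-579) = (2 + (4 - 1)²)*(-579) = (2 + 3²)*(-579) = (2 + 9)*(-579) = 11*(-579) = -6369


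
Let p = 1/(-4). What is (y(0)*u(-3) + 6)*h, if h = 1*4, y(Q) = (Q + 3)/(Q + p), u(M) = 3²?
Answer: -408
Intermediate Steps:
p = -¼ ≈ -0.25000
u(M) = 9
y(Q) = (3 + Q)/(-¼ + Q) (y(Q) = (Q + 3)/(Q - ¼) = (3 + Q)/(-¼ + Q))
h = 4
(y(0)*u(-3) + 6)*h = ((4*(3 + 0)/(-1 + 4*0))*9 + 6)*4 = ((4*3/(-1 + 0))*9 + 6)*4 = ((4*3/(-1))*9 + 6)*4 = ((4*(-1)*3)*9 + 6)*4 = (-12*9 + 6)*4 = (-108 + 6)*4 = -102*4 = -408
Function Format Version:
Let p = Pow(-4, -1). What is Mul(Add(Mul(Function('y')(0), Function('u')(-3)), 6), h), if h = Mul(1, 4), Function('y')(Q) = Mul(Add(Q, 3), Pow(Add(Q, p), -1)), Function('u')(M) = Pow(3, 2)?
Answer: -408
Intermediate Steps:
p = Rational(-1, 4) ≈ -0.25000
Function('u')(M) = 9
Function('y')(Q) = Mul(Pow(Add(Rational(-1, 4), Q), -1), Add(3, Q)) (Function('y')(Q) = Mul(Add(Q, 3), Pow(Add(Q, Rational(-1, 4)), -1)) = Mul(Add(3, Q), Pow(Add(Rational(-1, 4), Q), -1)) = Mul(Pow(Add(Rational(-1, 4), Q), -1), Add(3, Q)))
h = 4
Mul(Add(Mul(Function('y')(0), Function('u')(-3)), 6), h) = Mul(Add(Mul(Mul(4, Pow(Add(-1, Mul(4, 0)), -1), Add(3, 0)), 9), 6), 4) = Mul(Add(Mul(Mul(4, Pow(Add(-1, 0), -1), 3), 9), 6), 4) = Mul(Add(Mul(Mul(4, Pow(-1, -1), 3), 9), 6), 4) = Mul(Add(Mul(Mul(4, -1, 3), 9), 6), 4) = Mul(Add(Mul(-12, 9), 6), 4) = Mul(Add(-108, 6), 4) = Mul(-102, 4) = -408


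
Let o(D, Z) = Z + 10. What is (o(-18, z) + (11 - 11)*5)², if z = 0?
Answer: 100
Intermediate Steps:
o(D, Z) = 10 + Z
(o(-18, z) + (11 - 11)*5)² = ((10 + 0) + (11 - 11)*5)² = (10 + 0*5)² = (10 + 0)² = 10² = 100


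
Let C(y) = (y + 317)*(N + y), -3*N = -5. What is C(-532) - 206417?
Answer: -277186/3 ≈ -92395.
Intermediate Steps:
N = 5/3 (N = -⅓*(-5) = 5/3 ≈ 1.6667)
C(y) = (317 + y)*(5/3 + y) (C(y) = (y + 317)*(5/3 + y) = (317 + y)*(5/3 + y))
C(-532) - 206417 = (1585/3 + (-532)² + (956/3)*(-532)) - 206417 = (1585/3 + 283024 - 508592/3) - 206417 = 342065/3 - 206417 = -277186/3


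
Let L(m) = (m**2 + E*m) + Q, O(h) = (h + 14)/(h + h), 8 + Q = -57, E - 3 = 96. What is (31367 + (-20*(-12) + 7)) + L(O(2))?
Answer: 31961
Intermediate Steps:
E = 99 (E = 3 + 96 = 99)
Q = -65 (Q = -8 - 57 = -65)
O(h) = (14 + h)/(2*h) (O(h) = (14 + h)/((2*h)) = (14 + h)*(1/(2*h)) = (14 + h)/(2*h))
L(m) = -65 + m**2 + 99*m (L(m) = (m**2 + 99*m) - 65 = -65 + m**2 + 99*m)
(31367 + (-20*(-12) + 7)) + L(O(2)) = (31367 + (-20*(-12) + 7)) + (-65 + ((1/2)*(14 + 2)/2)**2 + 99*((1/2)*(14 + 2)/2)) = (31367 + (240 + 7)) + (-65 + ((1/2)*(1/2)*16)**2 + 99*((1/2)*(1/2)*16)) = (31367 + 247) + (-65 + 4**2 + 99*4) = 31614 + (-65 + 16 + 396) = 31614 + 347 = 31961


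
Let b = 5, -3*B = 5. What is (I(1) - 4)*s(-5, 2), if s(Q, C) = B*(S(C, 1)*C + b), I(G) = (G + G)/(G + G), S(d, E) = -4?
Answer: -15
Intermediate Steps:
B = -5/3 (B = -⅓*5 = -5/3 ≈ -1.6667)
I(G) = 1 (I(G) = (2*G)/((2*G)) = (2*G)*(1/(2*G)) = 1)
s(Q, C) = -25/3 + 20*C/3 (s(Q, C) = -5*(-4*C + 5)/3 = -5*(5 - 4*C)/3 = -25/3 + 20*C/3)
(I(1) - 4)*s(-5, 2) = (1 - 4)*(-25/3 + (20/3)*2) = -3*(-25/3 + 40/3) = -3*5 = -15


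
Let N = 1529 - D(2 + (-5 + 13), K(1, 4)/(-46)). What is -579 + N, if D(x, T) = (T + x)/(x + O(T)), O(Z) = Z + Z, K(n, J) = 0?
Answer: 949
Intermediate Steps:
O(Z) = 2*Z
D(x, T) = (T + x)/(x + 2*T)
N = 1528 (N = 1529 - (0/(-46) + (2 + (-5 + 13)))/((2 + (-5 + 13)) + 2*(0/(-46))) = 1529 - (0*(-1/46) + (2 + 8))/((2 + 8) + 2*(0*(-1/46))) = 1529 - (0 + 10)/(10 + 2*0) = 1529 - 10/(10 + 0) = 1529 - 10/10 = 1529 - 1*1 = 1529 - 1 = 1528)
-579 + N = -579 + 1528 = 949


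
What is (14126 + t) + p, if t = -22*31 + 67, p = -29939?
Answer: -16428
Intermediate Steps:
t = -615 (t = -682 + 67 = -615)
(14126 + t) + p = (14126 - 615) - 29939 = 13511 - 29939 = -16428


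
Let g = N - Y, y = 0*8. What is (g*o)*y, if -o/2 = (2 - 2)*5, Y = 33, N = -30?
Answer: 0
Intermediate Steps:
o = 0 (o = -2*(2 - 2)*5 = -0*5 = -2*0 = 0)
y = 0
g = -63 (g = -30 - 1*33 = -30 - 33 = -63)
(g*o)*y = -63*0*0 = 0*0 = 0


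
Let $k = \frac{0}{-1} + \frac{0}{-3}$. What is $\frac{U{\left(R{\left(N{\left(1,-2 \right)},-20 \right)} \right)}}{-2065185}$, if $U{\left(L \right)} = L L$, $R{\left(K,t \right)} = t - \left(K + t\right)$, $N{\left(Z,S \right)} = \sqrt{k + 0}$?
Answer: $0$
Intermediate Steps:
$k = 0$ ($k = 0 \left(-1\right) + 0 \left(- \frac{1}{3}\right) = 0 + 0 = 0$)
$N{\left(Z,S \right)} = 0$ ($N{\left(Z,S \right)} = \sqrt{0 + 0} = \sqrt{0} = 0$)
$R{\left(K,t \right)} = - K$ ($R{\left(K,t \right)} = t - \left(K + t\right) = - K$)
$U{\left(L \right)} = L^{2}$
$\frac{U{\left(R{\left(N{\left(1,-2 \right)},-20 \right)} \right)}}{-2065185} = \frac{\left(\left(-1\right) 0\right)^{2}}{-2065185} = 0^{2} \left(- \frac{1}{2065185}\right) = 0 \left(- \frac{1}{2065185}\right) = 0$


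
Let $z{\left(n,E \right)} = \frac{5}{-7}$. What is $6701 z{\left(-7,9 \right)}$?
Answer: $- \frac{33505}{7} \approx -4786.4$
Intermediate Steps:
$z{\left(n,E \right)} = - \frac{5}{7}$ ($z{\left(n,E \right)} = 5 \left(- \frac{1}{7}\right) = - \frac{5}{7}$)
$6701 z{\left(-7,9 \right)} = 6701 \left(- \frac{5}{7}\right) = - \frac{33505}{7}$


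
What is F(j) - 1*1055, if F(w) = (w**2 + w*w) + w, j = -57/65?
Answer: -4454582/4225 ≈ -1054.3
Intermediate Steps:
j = -57/65 (j = -57*1/65 = -57/65 ≈ -0.87692)
F(w) = w + 2*w**2 (F(w) = (w**2 + w**2) + w = 2*w**2 + w = w + 2*w**2)
F(j) - 1*1055 = -57*(1 + 2*(-57/65))/65 - 1*1055 = -57*(1 - 114/65)/65 - 1055 = -57/65*(-49/65) - 1055 = 2793/4225 - 1055 = -4454582/4225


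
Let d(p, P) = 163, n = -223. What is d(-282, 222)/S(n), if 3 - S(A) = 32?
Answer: -163/29 ≈ -5.6207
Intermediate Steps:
S(A) = -29 (S(A) = 3 - 1*32 = 3 - 32 = -29)
d(-282, 222)/S(n) = 163/(-29) = 163*(-1/29) = -163/29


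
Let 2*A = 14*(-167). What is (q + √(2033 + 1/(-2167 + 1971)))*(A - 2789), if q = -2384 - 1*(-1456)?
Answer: 3673024 - 1979*√398467/7 ≈ 3.4946e+6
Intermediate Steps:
q = -928 (q = -2384 + 1456 = -928)
A = -1169 (A = (14*(-167))/2 = (½)*(-2338) = -1169)
(q + √(2033 + 1/(-2167 + 1971)))*(A - 2789) = (-928 + √(2033 + 1/(-2167 + 1971)))*(-1169 - 2789) = (-928 + √(2033 + 1/(-196)))*(-3958) = (-928 + √(2033 - 1/196))*(-3958) = (-928 + √(398467/196))*(-3958) = (-928 + √398467/14)*(-3958) = 3673024 - 1979*√398467/7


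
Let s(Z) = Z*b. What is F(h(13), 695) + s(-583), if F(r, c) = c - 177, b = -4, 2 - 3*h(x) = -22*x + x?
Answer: 2850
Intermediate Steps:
h(x) = 2/3 + 7*x (h(x) = 2/3 - (-22*x + x)/3 = 2/3 - (-7)*x = 2/3 + 7*x)
F(r, c) = -177 + c
s(Z) = -4*Z (s(Z) = Z*(-4) = -4*Z)
F(h(13), 695) + s(-583) = (-177 + 695) - 4*(-583) = 518 + 2332 = 2850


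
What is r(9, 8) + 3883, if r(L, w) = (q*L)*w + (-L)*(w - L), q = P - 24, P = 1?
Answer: 2236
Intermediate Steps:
q = -23 (q = 1 - 24 = -23)
r(L, w) = -L*(w - L) - 23*L*w (r(L, w) = (-23*L)*w + (-L)*(w - L) = -23*L*w - L*(w - L) = -L*(w - L) - 23*L*w)
r(9, 8) + 3883 = 9*(9 - 24*8) + 3883 = 9*(9 - 192) + 3883 = 9*(-183) + 3883 = -1647 + 3883 = 2236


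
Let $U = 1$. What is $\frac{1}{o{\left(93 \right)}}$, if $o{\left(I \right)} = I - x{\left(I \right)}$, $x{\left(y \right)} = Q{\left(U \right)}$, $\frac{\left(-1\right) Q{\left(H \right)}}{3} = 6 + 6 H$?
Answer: $\frac{1}{129} \approx 0.0077519$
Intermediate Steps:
$Q{\left(H \right)} = -18 - 18 H$ ($Q{\left(H \right)} = - 3 \left(6 + 6 H\right) = -18 - 18 H$)
$x{\left(y \right)} = -36$ ($x{\left(y \right)} = -18 - 18 = -36$)
$o{\left(I \right)} = 36 + I$ ($o{\left(I \right)} = I - -36 = I + 36 = 36 + I$)
$\frac{1}{o{\left(93 \right)}} = \frac{1}{36 + 93} = \frac{1}{129}$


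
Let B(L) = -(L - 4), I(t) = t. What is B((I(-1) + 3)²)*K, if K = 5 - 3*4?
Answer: 0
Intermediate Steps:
K = -7 (K = 5 - 12 = -7)
B(L) = 4 - L (B(L) = -(-4 + L) = 4 - L)
B((I(-1) + 3)²)*K = (4 - (-1 + 3)²)*(-7) = (4 - 1*2²)*(-7) = (4 - 1*4)*(-7) = (4 - 4)*(-7) = 0*(-7) = 0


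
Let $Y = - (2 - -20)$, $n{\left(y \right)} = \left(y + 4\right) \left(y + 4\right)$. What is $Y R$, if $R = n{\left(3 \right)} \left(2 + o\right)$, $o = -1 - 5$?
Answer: $4312$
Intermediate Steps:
$o = -6$ ($o = -1 - 5 = -6$)
$n{\left(y \right)} = \left(4 + y\right)^{2}$ ($n{\left(y \right)} = \left(4 + y\right) \left(4 + y\right) = \left(4 + y\right)^{2}$)
$R = -196$ ($R = \left(4 + 3\right)^{2} \left(2 - 6\right) = 7^{2} \left(-4\right) = 49 \left(-4\right) = -196$)
$Y = -22$ ($Y = - (2 + 20) = \left(-1\right) 22 = -22$)
$Y R = \left(-22\right) \left(-196\right) = 4312$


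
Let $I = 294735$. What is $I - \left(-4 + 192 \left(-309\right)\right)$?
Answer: $354067$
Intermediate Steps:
$I - \left(-4 + 192 \left(-309\right)\right) = 294735 - \left(-4 + 192 \left(-309\right)\right) = 294735 - \left(-4 - 59328\right) = 294735 - -59332 = 294735 + 59332 = 354067$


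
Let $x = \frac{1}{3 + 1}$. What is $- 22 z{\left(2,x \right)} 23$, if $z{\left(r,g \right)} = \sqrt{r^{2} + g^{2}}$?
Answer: $- \frac{253 \sqrt{65}}{2} \approx -1019.9$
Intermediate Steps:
$x = \frac{1}{4} \approx 0.25$
$z{\left(r,g \right)} = \sqrt{g^{2} + r^{2}}$
$- 22 z{\left(2,x \right)} 23 = - 22 \sqrt{\left(\frac{1}{4}\right)^{2} + 2^{2}} \cdot 23 = - 22 \sqrt{\frac{1}{16} + 4} \cdot 23 = - 22 \sqrt{\frac{65}{16}} \cdot 23 = - 22 \frac{\sqrt{65}}{4} \cdot 23 = - \frac{11 \sqrt{65}}{2} \cdot 23 = - \frac{253 \sqrt{65}}{2}$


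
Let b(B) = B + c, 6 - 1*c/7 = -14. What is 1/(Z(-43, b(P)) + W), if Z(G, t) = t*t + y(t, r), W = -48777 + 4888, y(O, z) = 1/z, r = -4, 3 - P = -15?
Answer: -4/75701 ≈ -5.2839e-5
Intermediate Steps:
P = 18 (P = 3 - 1*(-15) = 3 + 15 = 18)
W = -43889
c = 140 (c = 42 - 7*(-14) = 42 + 98 = 140)
b(B) = 140 + B (b(B) = B + 140 = 140 + B)
Z(G, t) = -¼ + t² (Z(G, t) = t*t + 1/(-4) = t² - ¼ = -¼ + t²)
1/(Z(-43, b(P)) + W) = 1/((-¼ + (140 + 18)²) - 43889) = 1/((-¼ + 158²) - 43889) = 1/((-¼ + 24964) - 43889) = 1/(99855/4 - 43889) = 1/(-75701/4) = -4/75701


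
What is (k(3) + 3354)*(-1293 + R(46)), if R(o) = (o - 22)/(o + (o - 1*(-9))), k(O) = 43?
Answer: -443542893/101 ≈ -4.3915e+6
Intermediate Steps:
R(o) = (-22 + o)/(9 + 2*o) (R(o) = (-22 + o)/(o + (o + 9)) = (-22 + o)/(o + (9 + o)) = (-22 + o)/(9 + 2*o))
(k(3) + 3354)*(-1293 + R(46)) = (43 + 3354)*(-1293 + (-22 + 46)/(9 + 2*46)) = 3397*(-1293 + 24/(9 + 92)) = 3397*(-1293 + 24/101) = 3397*(-130569/101) = -443542893/101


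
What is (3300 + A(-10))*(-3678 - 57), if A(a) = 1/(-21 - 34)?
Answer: -135579753/11 ≈ -1.2325e+7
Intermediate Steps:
A(a) = -1/55 (A(a) = 1/(-55) = -1/55)
(3300 + A(-10))*(-3678 - 57) = (3300 - 1/55)*(-3678 - 57) = (181499/55)*(-3735) = -135579753/11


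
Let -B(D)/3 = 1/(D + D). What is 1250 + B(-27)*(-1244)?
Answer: 10628/9 ≈ 1180.9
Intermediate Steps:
B(D) = -3/(2*D) (B(D) = -3/(D + D) = -3*1/(2*D) = -3/(2*D))
1250 + B(-27)*(-1244) = 1250 - 3/2/(-27)*(-1244) = 1250 - 3/2*(-1/27)*(-1244) = 1250 + (1/18)*(-1244) = 1250 - 622/9 = 10628/9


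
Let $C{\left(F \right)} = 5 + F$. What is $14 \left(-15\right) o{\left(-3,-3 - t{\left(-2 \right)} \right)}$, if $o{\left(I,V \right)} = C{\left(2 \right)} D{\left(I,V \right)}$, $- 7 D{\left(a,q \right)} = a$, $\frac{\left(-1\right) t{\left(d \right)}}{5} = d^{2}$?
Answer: $-630$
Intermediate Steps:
$t{\left(d \right)} = - 5 d^{2}$
$D{\left(a,q \right)} = - \frac{a}{7}$
$o{\left(I,V \right)} = - I$ ($o{\left(I,V \right)} = \left(5 + 2\right) \left(- \frac{I}{7}\right) = 7 \left(- \frac{I}{7}\right) = - I$)
$14 \left(-15\right) o{\left(-3,-3 - t{\left(-2 \right)} \right)} = 14 \left(-15\right) \left(\left(-1\right) \left(-3\right)\right) = \left(-210\right) 3 = -630$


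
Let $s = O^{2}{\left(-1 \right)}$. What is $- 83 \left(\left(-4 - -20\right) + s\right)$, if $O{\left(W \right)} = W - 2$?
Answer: $-2075$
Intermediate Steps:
$O{\left(W \right)} = -2 + W$ ($O{\left(W \right)} = W - 2 = -2 + W$)
$s = 9$ ($s = \left(-2 - 1\right)^{2} = \left(-3\right)^{2} = 9$)
$- 83 \left(\left(-4 - -20\right) + s\right) = - 83 \left(\left(-4 - -20\right) + 9\right) = - 83 \left(\left(-4 + 20\right) + 9\right) = - 83 \left(16 + 9\right) = \left(-83\right) 25 = -2075$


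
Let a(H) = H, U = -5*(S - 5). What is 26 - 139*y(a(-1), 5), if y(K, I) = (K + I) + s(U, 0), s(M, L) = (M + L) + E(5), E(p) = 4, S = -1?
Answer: -5256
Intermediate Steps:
U = 30 (U = -5*(-1 - 5) = -5*(-6) = 30)
s(M, L) = 4 + L + M (s(M, L) = (M + L) + 4 = (L + M) + 4 = 4 + L + M)
y(K, I) = 34 + I + K (y(K, I) = (K + I) + (4 + 0 + 30) = (I + K) + 34 = 34 + I + K)
26 - 139*y(a(-1), 5) = 26 - 139*(34 + 5 - 1) = 26 - 139*38 = 26 - 5282 = -5256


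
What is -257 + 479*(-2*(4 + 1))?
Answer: -5047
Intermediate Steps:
-257 + 479*(-2*(4 + 1)) = -257 + 479*(-2*5) = -257 + 479*(-10) = -257 - 4790 = -5047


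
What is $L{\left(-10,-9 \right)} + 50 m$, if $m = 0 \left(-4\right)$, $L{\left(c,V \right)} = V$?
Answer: $-9$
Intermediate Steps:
$m = 0$
$L{\left(-10,-9 \right)} + 50 m = -9 + 50 \cdot 0 = -9 + 0 = -9$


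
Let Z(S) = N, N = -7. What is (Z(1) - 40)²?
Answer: 2209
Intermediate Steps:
Z(S) = -7
(Z(1) - 40)² = (-7 - 40)² = (-47)² = 2209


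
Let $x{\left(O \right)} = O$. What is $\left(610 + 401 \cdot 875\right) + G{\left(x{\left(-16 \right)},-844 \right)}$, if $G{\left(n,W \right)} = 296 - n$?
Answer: $351797$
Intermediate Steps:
$\left(610 + 401 \cdot 875\right) + G{\left(x{\left(-16 \right)},-844 \right)} = \left(610 + 401 \cdot 875\right) + \left(296 - -16\right) = \left(610 + 350875\right) + \left(296 + 16\right) = 351485 + 312 = 351797$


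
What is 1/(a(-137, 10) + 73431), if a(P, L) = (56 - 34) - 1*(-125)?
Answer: 1/73578 ≈ 1.3591e-5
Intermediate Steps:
a(P, L) = 147 (a(P, L) = 22 + 125 = 147)
1/(a(-137, 10) + 73431) = 1/(147 + 73431) = 1/73578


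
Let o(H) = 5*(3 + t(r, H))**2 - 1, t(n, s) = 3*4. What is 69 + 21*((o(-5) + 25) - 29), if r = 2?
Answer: 23589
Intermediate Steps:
t(n, s) = 12
o(H) = 1124 (o(H) = 5*(3 + 12)**2 - 1 = 5*15**2 - 1 = 5*225 - 1 = 1125 - 1 = 1124)
69 + 21*((o(-5) + 25) - 29) = 69 + 21*((1124 + 25) - 29) = 69 + 21*(1149 - 29) = 69 + 21*1120 = 69 + 23520 = 23589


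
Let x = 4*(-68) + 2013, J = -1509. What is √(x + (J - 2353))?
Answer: I*√2121 ≈ 46.054*I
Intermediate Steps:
x = 1741 (x = -272 + 2013 = 1741)
√(x + (J - 2353)) = √(1741 + (-1509 - 2353)) = √(1741 - 3862) = √(-2121) = I*√2121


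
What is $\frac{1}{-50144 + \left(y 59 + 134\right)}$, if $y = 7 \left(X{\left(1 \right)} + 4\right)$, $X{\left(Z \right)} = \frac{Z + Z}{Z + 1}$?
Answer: $- \frac{1}{47945} \approx -2.0857 \cdot 10^{-5}$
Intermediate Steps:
$X{\left(Z \right)} = \frac{2 Z}{1 + Z}$
$y = 35$ ($y = 7 \left(2 \cdot 1 \frac{1}{1 + 1} + 4\right) = 7 \left(2 \cdot 1 \cdot \frac{1}{2} + 4\right) = 7 \left(1 + 4\right) = 7 \cdot 5 = 35$)
$\frac{1}{-50144 + \left(y 59 + 134\right)} = \frac{1}{-50144 + \left(35 \cdot 59 + 134\right)} = \frac{1}{-50144 + \left(2065 + 134\right)} = \frac{1}{-50144 + 2199} = \frac{1}{-47945} = - \frac{1}{47945}$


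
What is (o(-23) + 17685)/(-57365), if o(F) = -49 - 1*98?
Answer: -17538/57365 ≈ -0.30573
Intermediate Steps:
o(F) = -147 (o(F) = -49 - 98 = -147)
(o(-23) + 17685)/(-57365) = (-147 + 17685)/(-57365) = 17538*(-1/57365) = -17538/57365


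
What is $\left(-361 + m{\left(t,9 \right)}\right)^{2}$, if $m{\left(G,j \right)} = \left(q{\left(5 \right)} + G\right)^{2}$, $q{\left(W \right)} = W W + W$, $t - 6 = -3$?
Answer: $529984$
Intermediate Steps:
$t = 3$ ($t = 6 - 3 = 3$)
$q{\left(W \right)} = W + W^{2}$ ($q{\left(W \right)} = W^{2} + W = W + W^{2}$)
$m{\left(G,j \right)} = \left(30 + G\right)^{2}$ ($m{\left(G,j \right)} = \left(5 \left(1 + 5\right) + G\right)^{2} = \left(5 \cdot 6 + G\right)^{2} = \left(30 + G\right)^{2}$)
$\left(-361 + m{\left(t,9 \right)}\right)^{2} = \left(-361 + \left(30 + 3\right)^{2}\right)^{2} = \left(-361 + 33^{2}\right)^{2} = \left(-361 + 1089\right)^{2} = 728^{2} = 529984$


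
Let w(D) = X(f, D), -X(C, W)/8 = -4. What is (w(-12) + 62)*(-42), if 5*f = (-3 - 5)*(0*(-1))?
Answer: -3948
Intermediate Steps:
f = 0 (f = ((-3 - 5)*(0*(-1)))/5 = (-8*0)/5 = (⅕)*0 = 0)
X(C, W) = 32 (X(C, W) = -8*(-4) = 32)
w(D) = 32
(w(-12) + 62)*(-42) = (32 + 62)*(-42) = 94*(-42) = -3948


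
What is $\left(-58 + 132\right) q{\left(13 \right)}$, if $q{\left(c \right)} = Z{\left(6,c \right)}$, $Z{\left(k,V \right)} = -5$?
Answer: $-370$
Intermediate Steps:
$q{\left(c \right)} = -5$
$\left(-58 + 132\right) q{\left(13 \right)} = \left(-58 + 132\right) \left(-5\right) = 74 \left(-5\right) = -370$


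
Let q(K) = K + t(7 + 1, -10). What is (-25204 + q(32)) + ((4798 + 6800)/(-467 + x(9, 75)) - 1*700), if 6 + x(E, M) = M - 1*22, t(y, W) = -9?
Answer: -1813603/70 ≈ -25909.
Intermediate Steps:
x(E, M) = -28 + M (x(E, M) = -6 + (M - 1*22) = -6 + (M - 22) = -6 + (-22 + M) = -28 + M)
q(K) = -9 + K (q(K) = K - 9 = -9 + K)
(-25204 + q(32)) + ((4798 + 6800)/(-467 + x(9, 75)) - 1*700) = (-25204 + (-9 + 32)) + ((4798 + 6800)/(-467 + (-28 + 75)) - 1*700) = (-25204 + 23) + (11598/(-467 + 47) - 700) = -25181 + (11598/(-420) - 700) = -25181 + (11598*(-1/420) - 700) = -25181 + (-1933/70 - 700) = -25181 - 50933/70 = -1813603/70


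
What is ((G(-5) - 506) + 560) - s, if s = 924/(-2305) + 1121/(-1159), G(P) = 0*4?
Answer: 7785029/140605 ≈ 55.368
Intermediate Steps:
G(P) = 0
s = -192359/140605 (s = 924*(-1/2305) + 1121*(-1/1159) = -924/2305 - 59/61 = -192359/140605 ≈ -1.3681)
((G(-5) - 506) + 560) - s = ((0 - 506) + 560) - 1*(-192359/140605) = (-506 + 560) + 192359/140605 = 54 + 192359/140605 = 7785029/140605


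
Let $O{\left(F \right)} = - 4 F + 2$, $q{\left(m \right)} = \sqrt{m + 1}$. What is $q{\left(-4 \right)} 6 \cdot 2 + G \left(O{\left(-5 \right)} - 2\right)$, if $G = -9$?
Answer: $-180 + 12 i \sqrt{3} \approx -180.0 + 20.785 i$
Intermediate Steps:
$q{\left(m \right)} = \sqrt{1 + m}$
$O{\left(F \right)} = 2 - 4 F$
$q{\left(-4 \right)} 6 \cdot 2 + G \left(O{\left(-5 \right)} - 2\right) = \sqrt{1 - 4} \cdot 6 \cdot 2 - 9 \left(\left(2 - -20\right) - 2\right) = \sqrt{-3} \cdot 6 \cdot 2 - 9 \left(\left(2 + 20\right) - 2\right) = i \sqrt{3} \cdot 6 \cdot 2 - 9 \left(22 - 2\right) = 6 i \sqrt{3} \cdot 2 - 180 = 12 i \sqrt{3} - 180 = -180 + 12 i \sqrt{3}$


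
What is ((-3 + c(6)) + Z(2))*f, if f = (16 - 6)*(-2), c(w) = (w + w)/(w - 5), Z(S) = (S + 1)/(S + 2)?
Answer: -195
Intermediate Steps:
Z(S) = (1 + S)/(2 + S)
c(w) = 2*w/(-5 + w) (c(w) = (2*w)/(-5 + w) = 2*w/(-5 + w))
f = -20 (f = 10*(-2) = -20)
((-3 + c(6)) + Z(2))*f = ((-3 + 2*6/(-5 + 6)) + (1 + 2)/(2 + 2))*(-20) = ((-3 + 2*6/1) + 3/4)*(-20) = ((-3 + 2*6*1) + (¼)*3)*(-20) = ((-3 + 12) + ¾)*(-20) = (9 + ¾)*(-20) = (39/4)*(-20) = -195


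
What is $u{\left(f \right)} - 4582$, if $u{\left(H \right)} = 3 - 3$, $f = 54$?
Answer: $-4582$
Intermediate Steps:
$u{\left(H \right)} = 0$ ($u{\left(H \right)} = 3 - 3 = 0$)
$u{\left(f \right)} - 4582 = 0 - 4582 = -4582$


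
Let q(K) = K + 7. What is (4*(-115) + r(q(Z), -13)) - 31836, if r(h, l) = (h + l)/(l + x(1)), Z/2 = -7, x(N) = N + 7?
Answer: -32292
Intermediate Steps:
x(N) = 7 + N
Z = -14 (Z = 2*(-7) = -14)
q(K) = 7 + K
r(h, l) = (h + l)/(8 + l) (r(h, l) = (h + l)/(l + (7 + 1)) = (h + l)/(l + 8) = (h + l)/(8 + l))
(4*(-115) + r(q(Z), -13)) - 31836 = (4*(-115) + ((7 - 14) - 13)/(8 - 13)) - 31836 = (-460 + (-7 - 13)/(-5)) - 31836 = (-460 - 1/5*(-20)) - 31836 = (-460 + 4) - 31836 = -456 - 31836 = -32292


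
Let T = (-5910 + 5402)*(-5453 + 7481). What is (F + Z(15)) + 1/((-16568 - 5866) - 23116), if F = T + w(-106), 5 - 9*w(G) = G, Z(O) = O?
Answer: -140776374503/136650 ≈ -1.0302e+6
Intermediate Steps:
w(G) = 5/9 - G/9
T = -1030224 (T = -508*2028 = -1030224)
F = -3090635/3 (F = -1030224 + (5/9 - 1/9*(-106)) = -1030224 + (5/9 + 106/9) = -1030224 + 37/3 = -3090635/3 ≈ -1.0302e+6)
(F + Z(15)) + 1/((-16568 - 5866) - 23116) = (-3090635/3 + 15) + 1/((-16568 - 5866) - 23116) = -3090590/3 + 1/(-22434 - 23116) = -3090590/3 + 1/(-45550) = -3090590/3 - 1/45550 = -140776374503/136650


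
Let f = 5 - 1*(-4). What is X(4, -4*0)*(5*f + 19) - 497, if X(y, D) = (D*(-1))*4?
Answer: -497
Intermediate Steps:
f = 9 (f = 5 + 4 = 9)
X(y, D) = -4*D (X(y, D) = -D*4 = -4*D)
X(4, -4*0)*(5*f + 19) - 497 = (-(-16)*0)*(5*9 + 19) - 497 = (-4*0)*(45 + 19) - 497 = 0*64 - 497 = 0 - 497 = -497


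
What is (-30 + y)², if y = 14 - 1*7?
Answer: 529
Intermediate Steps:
y = 7 (y = 14 - 7 = 7)
(-30 + y)² = (-30 + 7)² = (-23)² = 529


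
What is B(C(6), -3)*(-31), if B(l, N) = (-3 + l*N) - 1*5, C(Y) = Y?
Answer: 806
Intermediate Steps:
B(l, N) = -8 + N*l (B(l, N) = (-3 + N*l) - 5 = -8 + N*l)
B(C(6), -3)*(-31) = (-8 - 3*6)*(-31) = (-8 - 18)*(-31) = -26*(-31) = 806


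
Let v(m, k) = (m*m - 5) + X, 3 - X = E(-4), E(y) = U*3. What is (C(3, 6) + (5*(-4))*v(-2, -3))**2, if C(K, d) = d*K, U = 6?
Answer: 114244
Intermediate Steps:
E(y) = 18 (E(y) = 6*3 = 18)
X = -15 (X = 3 - 1*18 = 3 - 18 = -15)
v(m, k) = -20 + m**2 (v(m, k) = (m*m - 5) - 15 = (m**2 - 5) - 15 = (-5 + m**2) - 15 = -20 + m**2)
C(K, d) = K*d
(C(3, 6) + (5*(-4))*v(-2, -3))**2 = (3*6 + (5*(-4))*(-20 + (-2)**2))**2 = (18 - 20*(-20 + 4))**2 = (18 - 20*(-16))**2 = (18 + 320)**2 = 338**2 = 114244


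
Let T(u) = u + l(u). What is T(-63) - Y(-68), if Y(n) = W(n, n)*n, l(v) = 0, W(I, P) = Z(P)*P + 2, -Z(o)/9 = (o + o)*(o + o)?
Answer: 769729609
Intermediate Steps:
Z(o) = -36*o² (Z(o) = -9*(o + o)*(o + o) = -9*2*o*2*o = -36*o²)
W(I, P) = 2 - 36*P³ (W(I, P) = (-36*P²)*P + 2 = -36*P³ + 2 = 2 - 36*P³)
Y(n) = n*(2 - 36*n³) (Y(n) = (2 - 36*n³)*n = n*(2 - 36*n³))
T(u) = u (T(u) = u + 0 = u)
T(-63) - Y(-68) = -63 - (-36*(-68)⁴ + 2*(-68)) = -63 - (-36*21381376 - 136) = -63 - (-769729536 - 136) = -63 - 1*(-769729672) = -63 + 769729672 = 769729609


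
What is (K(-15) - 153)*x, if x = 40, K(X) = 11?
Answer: -5680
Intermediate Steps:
(K(-15) - 153)*x = (11 - 153)*40 = -142*40 = -5680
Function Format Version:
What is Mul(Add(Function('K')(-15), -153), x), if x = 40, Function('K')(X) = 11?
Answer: -5680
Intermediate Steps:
Mul(Add(Function('K')(-15), -153), x) = Mul(Add(11, -153), 40) = Mul(-142, 40) = -5680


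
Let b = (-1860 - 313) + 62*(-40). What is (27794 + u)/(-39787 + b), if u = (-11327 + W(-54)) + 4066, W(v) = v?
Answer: -20479/44440 ≈ -0.46082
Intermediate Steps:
u = -7315 (u = (-11327 - 54) + 4066 = -11381 + 4066 = -7315)
b = -4653 (b = -2173 - 2480 = -4653)
(27794 + u)/(-39787 + b) = (27794 - 7315)/(-39787 - 4653) = 20479/(-44440) = 20479*(-1/44440) = -20479/44440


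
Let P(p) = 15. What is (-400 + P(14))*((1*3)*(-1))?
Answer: 1155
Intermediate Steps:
(-400 + P(14))*((1*3)*(-1)) = (-400 + 15)*((1*3)*(-1)) = -1155*(-1) = -385*(-3) = 1155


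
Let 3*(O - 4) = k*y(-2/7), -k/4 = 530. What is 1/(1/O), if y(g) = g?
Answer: 4324/21 ≈ 205.90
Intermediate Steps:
k = -2120 (k = -4*530 = -2120)
O = 4324/21 (O = 4 + (-(-4240)/7)/3 = 4 + (-2120*(-2/7))/3 = 4 + (1/3)*(4240/7) = 4 + 4240/21 = 4324/21 ≈ 205.90)
1/(1/O) = 1/(1/(4324/21)) = 1/(21/4324) = 4324/21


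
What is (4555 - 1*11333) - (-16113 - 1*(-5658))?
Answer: 3677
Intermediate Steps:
(4555 - 1*11333) - (-16113 - 1*(-5658)) = (4555 - 11333) - (-16113 + 5658) = -6778 - 1*(-10455) = -6778 + 10455 = 3677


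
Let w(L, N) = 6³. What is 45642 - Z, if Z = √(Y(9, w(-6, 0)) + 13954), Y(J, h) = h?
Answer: 45642 - √14170 ≈ 45523.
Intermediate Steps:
w(L, N) = 216
Z = √14170 (Z = √(216 + 13954) = √14170 ≈ 119.04)
45642 - Z = 45642 - √14170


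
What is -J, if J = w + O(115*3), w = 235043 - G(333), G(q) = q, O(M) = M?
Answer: -235055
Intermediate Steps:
w = 234710 (w = 235043 - 1*333 = 235043 - 333 = 234710)
J = 235055 (J = 234710 + 115*3 = 234710 + 345 = 235055)
-J = -1*235055 = -235055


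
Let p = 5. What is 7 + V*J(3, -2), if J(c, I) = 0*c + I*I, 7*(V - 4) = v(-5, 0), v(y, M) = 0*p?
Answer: 23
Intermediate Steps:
v(y, M) = 0 (v(y, M) = 0*5 = 0)
V = 4 (V = 4 + (⅐)*0 = 4 + 0 = 4)
J(c, I) = I² (J(c, I) = 0 + I² = I²)
7 + V*J(3, -2) = 7 + 4*(-2)² = 7 + 4*4 = 7 + 16 = 23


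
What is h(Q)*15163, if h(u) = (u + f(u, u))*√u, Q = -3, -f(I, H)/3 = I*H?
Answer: -454890*I*√3 ≈ -7.8789e+5*I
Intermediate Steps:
f(I, H) = -3*H*I (f(I, H) = -3*I*H = -3*H*I)
h(u) = √u*(u - 3*u²) (h(u) = (u - 3*u*u)*√u = (u - 3*u²)*√u = √u*(u - 3*u²))
h(Q)*15163 = ((-3)^(3/2)*(1 - 3*(-3)))*15163 = ((-3*I*√3)*(1 + 9))*15163 = (-3*I*√3*10)*15163 = -30*I*√3*15163 = -454890*I*√3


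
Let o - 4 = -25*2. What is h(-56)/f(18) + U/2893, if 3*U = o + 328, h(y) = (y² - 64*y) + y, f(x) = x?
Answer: 9640322/26037 ≈ 370.25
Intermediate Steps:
o = -46 (o = 4 - 25*2 = 4 - 50 = -46)
h(y) = y² - 63*y
U = 94 (U = (-46 + 328)/3 = (⅓)*282 = 94)
h(-56)/f(18) + U/2893 = -56*(-63 - 56)/18 + 94/2893 = -56*(-119)*(1/18) + 94*(1/2893) = 6664*(1/18) + 94/2893 = 3332/9 + 94/2893 = 9640322/26037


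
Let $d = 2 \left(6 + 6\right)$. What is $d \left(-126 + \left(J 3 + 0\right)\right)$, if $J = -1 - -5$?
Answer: $-2736$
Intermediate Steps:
$J = 4$ ($J = -1 + 5 = 4$)
$d = 24$ ($d = 2 \cdot 12 = 24$)
$d \left(-126 + \left(J 3 + 0\right)\right) = 24 \left(-126 + \left(4 \cdot 3 + 0\right)\right) = 24 \left(-126 + \left(12 + 0\right)\right) = 24 \left(-126 + 12\right) = 24 \left(-114\right) = -2736$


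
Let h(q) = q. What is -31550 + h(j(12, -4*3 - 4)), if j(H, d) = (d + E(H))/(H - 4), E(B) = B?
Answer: -63101/2 ≈ -31551.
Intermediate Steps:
j(H, d) = (H + d)/(-4 + H) (j(H, d) = (d + H)/(H - 4) = (H + d)/(-4 + H))
-31550 + h(j(12, -4*3 - 4)) = -31550 + (12 + (-4*3 - 4))/(-4 + 12) = -31550 + (12 + (-12 - 4))/8 = -31550 + (12 - 16)/8 = -31550 + (1/8)*(-4) = -31550 - 1/2 = -63101/2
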